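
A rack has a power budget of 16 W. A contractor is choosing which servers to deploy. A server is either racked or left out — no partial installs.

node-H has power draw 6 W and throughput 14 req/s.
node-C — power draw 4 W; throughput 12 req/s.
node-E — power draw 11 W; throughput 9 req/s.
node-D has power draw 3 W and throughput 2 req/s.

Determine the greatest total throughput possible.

28

Allowing fractional choices, the relaxed optimum would be about 30.9, but servers are indivisible.
node-H + node-C + node-D: power draw 6 + 4 + 3 = 13 ≤ 16, throughput 14 + 12 + 2 = 28.
node-C + node-E: power draw 4 + 11 = 15 ≤ 16, throughput 12 + 9 = 21.
node-H + node-C: power draw 6 + 4 = 10 ≤ 16, throughput 14 + 12 = 26.
Best is node-H, node-C, and node-D with total throughput 28.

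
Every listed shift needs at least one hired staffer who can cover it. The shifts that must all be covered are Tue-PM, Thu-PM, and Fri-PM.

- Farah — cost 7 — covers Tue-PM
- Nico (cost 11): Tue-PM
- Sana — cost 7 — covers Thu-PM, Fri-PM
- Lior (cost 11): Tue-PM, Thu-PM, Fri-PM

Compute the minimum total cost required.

The greedy cost-per-new-shift heuristic would pick Sana and Farah for 14, but a cheaper cover exists.
Lior alone covers Tue-PM, Thu-PM, Fri-PM — every shift.
Total cost: 11.
No cover costs less than 11.

11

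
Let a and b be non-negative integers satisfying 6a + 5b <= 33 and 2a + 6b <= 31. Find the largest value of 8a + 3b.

The continuous relaxation peaks at (5.5, 0) with value 44.00; rounding to a feasible lattice point costs some objective.
(a,b)=(5,0) is feasible, giving 40.
(a,b)=(4,1) is feasible, giving 35.
(a,b)=(4,0) is feasible, giving 32.
Maximum is 40 at (a,b)=(5,0).

40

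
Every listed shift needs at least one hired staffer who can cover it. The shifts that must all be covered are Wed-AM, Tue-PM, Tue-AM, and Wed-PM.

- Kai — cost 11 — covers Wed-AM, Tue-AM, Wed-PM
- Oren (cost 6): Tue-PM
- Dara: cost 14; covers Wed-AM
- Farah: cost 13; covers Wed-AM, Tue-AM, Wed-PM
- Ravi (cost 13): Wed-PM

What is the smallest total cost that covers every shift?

17

Choose Kai and Oren: together they cover Wed-AM, Tue-PM, Tue-AM, Wed-PM — every shift.
Total cost: 11 + 6 = 17.
No cover costs less than 17.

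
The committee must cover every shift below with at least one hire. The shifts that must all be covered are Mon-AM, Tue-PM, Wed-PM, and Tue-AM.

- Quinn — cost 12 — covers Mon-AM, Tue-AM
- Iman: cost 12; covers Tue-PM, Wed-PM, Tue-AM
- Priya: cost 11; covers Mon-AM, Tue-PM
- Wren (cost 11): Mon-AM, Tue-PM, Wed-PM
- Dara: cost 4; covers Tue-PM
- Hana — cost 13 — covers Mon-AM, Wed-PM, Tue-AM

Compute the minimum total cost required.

The greedy cost-per-new-shift heuristic would pick Wren and Quinn for 23, but a cheaper cover exists.
Choose Dara and Hana: together they cover Mon-AM, Tue-PM, Wed-PM, Tue-AM — every shift.
Total cost: 4 + 13 = 17.
No cover costs less than 17.

17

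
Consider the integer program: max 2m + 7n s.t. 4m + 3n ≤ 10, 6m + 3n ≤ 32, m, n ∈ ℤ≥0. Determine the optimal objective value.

21

Relaxing integrality, the LP optimum is 23.33 at (m,n) = (0, 3.33), which is not an integer point.
(m,n)=(0,3): 4·0+3·3=9≤10, 6·0+3·3=9≤32, objective 21.
(m,n)=(1,2): 4·1+3·2=10≤10, 6·1+3·2=12≤32, objective 16.
(m,n)=(0,2): 4·0+3·2=6≤10, 6·0+3·2=6≤32, objective 14.
Maximum is 21 at (m,n)=(0,3).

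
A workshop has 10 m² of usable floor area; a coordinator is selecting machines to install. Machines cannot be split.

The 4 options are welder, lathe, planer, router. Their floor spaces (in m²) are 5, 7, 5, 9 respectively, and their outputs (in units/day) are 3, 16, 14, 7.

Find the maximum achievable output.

Take welder and planer: floor space 5 + 5 = 10 ≤ 10, output 3 + 14 = 17.
No other feasible combination does better.

17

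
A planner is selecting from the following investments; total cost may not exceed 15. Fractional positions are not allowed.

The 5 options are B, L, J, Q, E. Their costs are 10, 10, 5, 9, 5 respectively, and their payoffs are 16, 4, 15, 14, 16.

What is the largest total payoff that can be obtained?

32

Treat it as a binary knapsack problem.
Allowing fractional choices, the relaxed optimum would be about 39.0, but investments are indivisible.
J + E: cost 5 + 5 = 10 ≤ 15, payoff 15 + 16 = 31.
B + J: cost 10 + 5 = 15 ≤ 15, payoff 16 + 15 = 31.
B + E: cost 10 + 5 = 15 ≤ 15, payoff 16 + 16 = 32.
Best is B and E with total payoff 32.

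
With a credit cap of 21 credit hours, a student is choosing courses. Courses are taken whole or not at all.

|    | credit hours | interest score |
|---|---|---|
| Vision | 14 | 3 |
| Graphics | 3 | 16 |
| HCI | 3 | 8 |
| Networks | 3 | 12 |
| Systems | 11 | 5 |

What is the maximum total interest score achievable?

Take Graphics, HCI, Networks, and Systems: credit hours 3 + 3 + 3 + 11 = 20 ≤ 21, interest score 16 + 8 + 12 + 5 = 41.
No other feasible combination does better.

41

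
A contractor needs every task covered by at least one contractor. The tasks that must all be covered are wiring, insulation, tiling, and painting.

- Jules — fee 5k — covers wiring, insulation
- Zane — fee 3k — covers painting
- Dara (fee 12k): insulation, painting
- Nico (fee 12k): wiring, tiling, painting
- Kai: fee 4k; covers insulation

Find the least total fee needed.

16

The greedy cost-per-new-task heuristic would pick Jules, Zane, and Nico for 20, but a cheaper cover exists.
Choose Nico and Kai: together they cover wiring, insulation, tiling, painting — every task.
Total fee: 12 + 4 = 16.
No cover costs less than 16.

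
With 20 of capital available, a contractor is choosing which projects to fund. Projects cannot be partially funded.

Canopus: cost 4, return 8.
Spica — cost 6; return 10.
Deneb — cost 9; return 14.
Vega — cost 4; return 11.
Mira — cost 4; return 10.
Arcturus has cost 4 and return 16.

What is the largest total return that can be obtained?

47

Spica + Vega + Mira + Arcturus: cost 6 + 4 + 4 + 4 = 18 ≤ 20, return 10 + 11 + 10 + 16 = 47.
Canopus + Vega + Mira + Arcturus: cost 4 + 4 + 4 + 4 = 16 ≤ 20, return 8 + 11 + 10 + 16 = 45.
Best is Spica, Vega, Mira, and Arcturus with total return 47.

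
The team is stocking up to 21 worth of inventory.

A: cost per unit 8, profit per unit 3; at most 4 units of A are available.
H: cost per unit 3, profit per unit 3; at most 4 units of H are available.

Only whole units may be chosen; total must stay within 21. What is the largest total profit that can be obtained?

15

H has the best ratio (3/3); taking only H gives at most 4×3 = 12 (stopped by the supply cap of 4).
Mixing does better — 1×A and 4×H: cost 20 ≤ 21, profit 1·3 + 4·3 = 15.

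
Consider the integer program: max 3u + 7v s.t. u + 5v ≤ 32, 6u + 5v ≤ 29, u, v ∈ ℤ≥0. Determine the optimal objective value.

Relaxing integrality, the LP optimum is 40.60 at (u,v) = (0, 5.8), which is not an integer point.
(u,v)=(0,5): 1·0+5·5=25≤32, 6·0+5·5=25≤29, objective 35.
(u,v)=(1,4): 1·1+5·4=21≤32, 6·1+5·4=26≤29, objective 31.
(u,v)=(0,4): 1·0+5·4=20≤32, 6·0+5·4=20≤29, objective 28.
No feasible integer point exceeds 35.

35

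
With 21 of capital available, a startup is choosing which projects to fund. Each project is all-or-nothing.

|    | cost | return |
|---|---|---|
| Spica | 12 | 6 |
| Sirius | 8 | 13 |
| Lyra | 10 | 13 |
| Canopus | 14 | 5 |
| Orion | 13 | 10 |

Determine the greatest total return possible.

Allowing fractional choices, the relaxed optimum would be about 28.3, but projects are indivisible.
Sirius + Orion: cost 8 + 13 = 21 ≤ 21, return 13 + 10 = 23.
Spica + Sirius: cost 12 + 8 = 20 ≤ 21, return 6 + 13 = 19.
Sirius + Lyra: cost 8 + 10 = 18 ≤ 21, return 13 + 13 = 26.
Best is Sirius and Lyra with total return 26.

26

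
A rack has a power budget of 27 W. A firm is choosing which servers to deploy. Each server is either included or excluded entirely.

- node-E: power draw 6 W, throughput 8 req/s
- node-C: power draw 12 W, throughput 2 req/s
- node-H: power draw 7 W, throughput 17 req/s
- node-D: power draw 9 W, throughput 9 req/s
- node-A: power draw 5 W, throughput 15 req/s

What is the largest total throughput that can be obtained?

49

This is a 0-1 knapsack instance.
node-E + node-H + node-A: power draw 6 + 7 + 5 = 18 ≤ 27, throughput 8 + 17 + 15 = 40.
node-H + node-D + node-A: power draw 7 + 9 + 5 = 21 ≤ 27, throughput 17 + 9 + 15 = 41.
node-E + node-H + node-D + node-A: power draw 6 + 7 + 9 + 5 = 27 ≤ 27, throughput 8 + 17 + 9 + 15 = 49.
Best is node-E, node-H, node-D, and node-A with total throughput 49.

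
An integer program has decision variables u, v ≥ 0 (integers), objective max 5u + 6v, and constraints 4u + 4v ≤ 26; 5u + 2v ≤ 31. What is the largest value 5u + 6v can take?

(u,v)=(0,6): 4·0+4·6=24≤26, 5·0+2·6=12≤31, objective 36.
(u,v)=(1,5): 4·1+4·5=24≤26, 5·1+2·5=15≤31, objective 35.
(u,v)=(0,5): 4·0+4·5=20≤26, 5·0+2·5=10≤31, objective 30.
No feasible integer point exceeds 36.

36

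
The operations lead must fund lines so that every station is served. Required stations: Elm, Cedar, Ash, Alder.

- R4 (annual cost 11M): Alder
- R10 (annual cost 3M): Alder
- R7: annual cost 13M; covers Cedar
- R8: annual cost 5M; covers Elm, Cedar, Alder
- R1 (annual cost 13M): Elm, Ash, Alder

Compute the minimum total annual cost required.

18

This is an integer covering problem.
Choose R8 and R1: together they cover Elm, Cedar, Ash, Alder — every station.
Total annual cost: 5 + 13 = 18.
No cover costs less than 18.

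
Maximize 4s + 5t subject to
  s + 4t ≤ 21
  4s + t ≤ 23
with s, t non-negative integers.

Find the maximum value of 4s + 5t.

36

The continuous relaxation peaks at (4.73, 4.07) with value 39.27; rounding to a feasible lattice point costs some objective.
(s,t)=(4,4): 1·4+4·4=20≤21, 4·4+1·4=20≤23, objective 36.
(s,t)=(5,3): 1·5+4·3=17≤21, 4·5+1·3=23≤23, objective 35.
(s,t)=(3,4): 1·3+4·4=19≤21, 4·3+1·4=16≤23, objective 32.
Maximum is 36 at (s,t)=(4,4).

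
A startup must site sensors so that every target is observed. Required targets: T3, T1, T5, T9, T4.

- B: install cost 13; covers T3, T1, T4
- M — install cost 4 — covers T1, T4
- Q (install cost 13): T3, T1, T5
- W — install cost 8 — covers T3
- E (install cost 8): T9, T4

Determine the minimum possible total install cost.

21

Choose Q and E: together they cover T3, T1, T5, T9, T4 — every target.
Total install cost: 13 + 8 = 21.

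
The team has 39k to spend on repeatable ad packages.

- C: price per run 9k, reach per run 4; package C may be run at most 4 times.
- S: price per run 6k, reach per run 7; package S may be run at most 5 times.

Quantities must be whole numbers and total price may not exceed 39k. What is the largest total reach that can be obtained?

39

1×C and 5×S: price 39 ≤ 39, reach 1·4 + 5·7 = 39.
5×S: price 30 ≤ 39, reach 5·7 = 35.
Best is 39.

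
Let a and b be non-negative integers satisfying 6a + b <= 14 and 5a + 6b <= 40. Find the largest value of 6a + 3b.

The continuous relaxation peaks at (1.42, 5.48) with value 24.97; rounding to a feasible lattice point costs some objective.
(a,b)=(1,5): 6·1+1·5=11≤14, 5·1+6·5=35≤40, objective 21.
(a,b)=(1,4): 6·1+1·4=10≤14, 5·1+6·4=29≤40, objective 18.
No feasible integer point exceeds 21.

21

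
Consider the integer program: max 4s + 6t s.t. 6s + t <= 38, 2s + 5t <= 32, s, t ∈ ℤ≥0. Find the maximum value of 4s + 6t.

(s,t)=(5,4): 6·5+1·4=34≤38, 2·5+5·4=30≤32, objective 44.
(s,t)=(4,4): 6·4+1·4=28≤38, 2·4+5·4=28≤32, objective 40.
(s,t)=(5,3): 6·5+1·3=33≤38, 2·5+5·3=25≤32, objective 38.
(s,t)=(4,3): 6·4+1·3=27≤38, 2·4+5·3=23≤32, objective 34.
Maximum is 44 at (s,t)=(5,4).

44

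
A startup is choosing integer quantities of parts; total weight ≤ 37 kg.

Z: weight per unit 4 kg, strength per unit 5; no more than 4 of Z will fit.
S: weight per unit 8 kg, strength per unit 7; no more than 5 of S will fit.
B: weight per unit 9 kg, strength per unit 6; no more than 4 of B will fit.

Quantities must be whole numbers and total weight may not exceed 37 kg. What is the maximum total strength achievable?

36

This is a bounded integer knapsack.
Z has the best ratio (5/4); taking only Z gives at most 4×5 = 20 (stopped by the supply cap of 4).
Mixing does better — 3×Z and 3×S: weight 36 ≤ 37, strength 3·5 + 3·7 = 36.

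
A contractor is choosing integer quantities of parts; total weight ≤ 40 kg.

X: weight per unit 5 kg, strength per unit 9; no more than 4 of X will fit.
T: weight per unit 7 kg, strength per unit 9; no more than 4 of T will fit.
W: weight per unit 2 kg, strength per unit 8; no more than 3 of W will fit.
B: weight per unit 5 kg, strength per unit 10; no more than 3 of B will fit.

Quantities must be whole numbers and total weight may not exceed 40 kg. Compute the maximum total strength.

This is a bounded integer knapsack.
Take 4×X, 2×W, and 3×B: weight 39 ≤ 40, strength 4·9 + 2·8 + 3·10 = 82.
No other integer combination yields more.

82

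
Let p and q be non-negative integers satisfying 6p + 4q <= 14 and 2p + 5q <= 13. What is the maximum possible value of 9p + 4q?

Relaxing integrality, the LP optimum is 21.00 at (p,q) = (2.33, 0), which is not an integer point.
(p,q)=(2,0): 6·2+4·0=12≤14, 2·2+5·0=4≤13, objective 18.
(p,q)=(1,1): 6·1+4·1=10≤14, 2·1+5·1=7≤13, objective 13.
No feasible integer point exceeds 18.

18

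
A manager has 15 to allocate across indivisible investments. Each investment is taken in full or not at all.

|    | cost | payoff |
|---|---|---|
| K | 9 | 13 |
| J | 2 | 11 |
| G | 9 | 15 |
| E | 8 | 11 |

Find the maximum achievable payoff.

J + E: cost 2 + 8 = 10 ≤ 15, payoff 11 + 11 = 22.
K + J: cost 9 + 2 = 11 ≤ 15, payoff 13 + 11 = 24.
J + G: cost 2 + 9 = 11 ≤ 15, payoff 11 + 15 = 26.
Best is J and G with total payoff 26.

26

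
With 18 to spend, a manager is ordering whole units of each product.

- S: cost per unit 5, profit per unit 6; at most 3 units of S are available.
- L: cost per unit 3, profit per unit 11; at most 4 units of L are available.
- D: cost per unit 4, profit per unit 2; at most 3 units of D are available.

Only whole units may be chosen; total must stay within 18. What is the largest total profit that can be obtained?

50

L has the best ratio (11/3); taking only L gives at most 4×11 = 44 (stopped by the supply cap of 4).
Mixing does better — 1×S and 4×L: cost 17 ≤ 18, profit 1·6 + 4·11 = 50.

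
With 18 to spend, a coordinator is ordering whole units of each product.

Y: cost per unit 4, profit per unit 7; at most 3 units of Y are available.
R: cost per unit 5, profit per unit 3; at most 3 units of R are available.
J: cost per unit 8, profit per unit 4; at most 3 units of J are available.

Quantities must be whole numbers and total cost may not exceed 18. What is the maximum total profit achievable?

3×Y: cost 12 ≤ 18, profit 3·7 = 21.
3×Y and 1×R: cost 17 ≤ 18, profit 3·7 + 1·3 = 24.
Best is 24.

24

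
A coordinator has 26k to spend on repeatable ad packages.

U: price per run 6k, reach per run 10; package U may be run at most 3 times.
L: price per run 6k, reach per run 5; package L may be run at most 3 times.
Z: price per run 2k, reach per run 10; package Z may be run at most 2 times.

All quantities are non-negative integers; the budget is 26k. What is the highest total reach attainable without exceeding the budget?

50

This is a bounded integer knapsack.
2×U, 1×L, and 2×Z: price 22 ≤ 26, reach 2·10 + 1·5 + 2·10 = 45.
3×U and 2×Z: price 22 ≤ 26, reach 3·10 + 2·10 = 50.
Best is 50.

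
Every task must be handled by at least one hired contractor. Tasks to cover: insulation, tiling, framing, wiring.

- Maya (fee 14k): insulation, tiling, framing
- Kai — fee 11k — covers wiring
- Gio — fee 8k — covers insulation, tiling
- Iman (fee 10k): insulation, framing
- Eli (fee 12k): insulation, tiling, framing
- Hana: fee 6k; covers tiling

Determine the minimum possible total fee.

The greedy cost-per-new-task heuristic would pick Gio, Iman, and Kai for 29, but a cheaper cover exists.
Choose Kai and Eli: together they cover insulation, tiling, framing, wiring — every task.
Total fee: 11 + 12 = 23.
No cover costs less than 23.

23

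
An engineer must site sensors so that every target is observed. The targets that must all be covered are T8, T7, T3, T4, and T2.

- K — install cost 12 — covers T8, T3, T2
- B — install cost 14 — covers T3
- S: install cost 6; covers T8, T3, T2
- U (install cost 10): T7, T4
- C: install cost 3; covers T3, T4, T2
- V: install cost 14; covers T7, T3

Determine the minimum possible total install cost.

Choose S and U: together they cover T8, T7, T3, T4, T2 — every target.
Total install cost: 6 + 10 = 16.

16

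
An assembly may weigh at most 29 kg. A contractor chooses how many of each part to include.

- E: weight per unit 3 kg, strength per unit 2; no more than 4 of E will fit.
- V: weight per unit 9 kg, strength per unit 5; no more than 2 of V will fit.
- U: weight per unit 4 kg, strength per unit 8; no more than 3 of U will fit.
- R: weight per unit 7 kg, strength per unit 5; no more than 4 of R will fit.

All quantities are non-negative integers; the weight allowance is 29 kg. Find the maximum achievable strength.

36

U has the best ratio (8/4); taking only U gives at most 3×8 = 24 (stopped by the supply cap of 3).
Mixing does better — 1×E, 3×U, and 2×R: weight 29 ≤ 29, strength 1·2 + 3·8 + 2·5 = 36.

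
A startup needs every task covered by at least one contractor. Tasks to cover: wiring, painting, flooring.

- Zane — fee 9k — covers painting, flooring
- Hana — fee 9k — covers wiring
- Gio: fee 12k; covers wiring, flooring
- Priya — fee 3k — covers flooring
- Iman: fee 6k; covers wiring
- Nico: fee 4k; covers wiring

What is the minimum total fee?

The greedy cost-per-new-task heuristic would pick Priya, Nico, and Zane for 16, but a cheaper cover exists.
Choose Zane and Nico: together they cover wiring, painting, flooring — every task.
Total fee: 9 + 4 = 13.
No cover costs less than 13.

13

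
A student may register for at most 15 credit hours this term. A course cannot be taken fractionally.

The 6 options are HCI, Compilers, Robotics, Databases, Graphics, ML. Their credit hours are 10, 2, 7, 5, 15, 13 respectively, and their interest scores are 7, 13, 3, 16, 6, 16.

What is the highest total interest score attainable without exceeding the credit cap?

Allowing fractional choices, the relaxed optimum would be about 38.8, but courses are indivisible.
Compilers + ML: credit hours 2 + 13 = 15 ≤ 15, interest score 13 + 16 = 29.
Compilers + Databases: credit hours 2 + 5 = 7 ≤ 15, interest score 13 + 16 = 29.
Compilers + Robotics + Databases: credit hours 2 + 7 + 5 = 14 ≤ 15, interest score 13 + 3 + 16 = 32.
Best is Compilers, Robotics, and Databases with total interest score 32.

32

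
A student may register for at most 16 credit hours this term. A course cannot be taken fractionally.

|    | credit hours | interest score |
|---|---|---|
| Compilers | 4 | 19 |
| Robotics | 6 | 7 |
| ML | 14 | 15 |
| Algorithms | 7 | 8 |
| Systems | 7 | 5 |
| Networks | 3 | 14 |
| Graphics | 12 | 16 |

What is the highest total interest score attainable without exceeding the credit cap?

Take Compilers, Algorithms, and Networks: credit hours 4 + 7 + 3 = 14 ≤ 16, interest score 19 + 8 + 14 = 41.
No other feasible combination does better.

41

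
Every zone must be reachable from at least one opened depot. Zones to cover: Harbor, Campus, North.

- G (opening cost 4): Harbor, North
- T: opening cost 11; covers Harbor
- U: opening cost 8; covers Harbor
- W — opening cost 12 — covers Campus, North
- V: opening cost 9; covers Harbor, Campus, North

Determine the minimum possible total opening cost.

9

The greedy cost-per-new-zone heuristic would pick G and V for 13, but a cheaper cover exists.
V alone covers Harbor, Campus, North — every zone.
Total opening cost: 9.
No cover costs less than 9.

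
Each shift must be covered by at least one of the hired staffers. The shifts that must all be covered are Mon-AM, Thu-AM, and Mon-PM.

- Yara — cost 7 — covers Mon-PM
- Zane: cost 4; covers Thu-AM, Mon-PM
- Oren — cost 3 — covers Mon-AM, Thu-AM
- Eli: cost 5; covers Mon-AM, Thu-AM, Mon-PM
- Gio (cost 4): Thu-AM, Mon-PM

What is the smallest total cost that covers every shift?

5

The greedy cost-per-new-shift heuristic would pick Oren and Zane for 7, but a cheaper cover exists.
Eli alone covers Mon-AM, Thu-AM, Mon-PM — every shift.
Total cost: 5.
No cover costs less than 5.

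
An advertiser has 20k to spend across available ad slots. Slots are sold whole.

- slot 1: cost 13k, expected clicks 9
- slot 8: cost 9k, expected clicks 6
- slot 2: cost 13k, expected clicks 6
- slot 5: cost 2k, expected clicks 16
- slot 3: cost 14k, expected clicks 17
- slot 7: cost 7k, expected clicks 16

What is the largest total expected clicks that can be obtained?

38

slot 5 + slot 3: cost 2 + 14 = 16 ≤ 20, expected clicks 16 + 17 = 33.
slot 8 + slot 5 + slot 7: cost 9 + 2 + 7 = 18 ≤ 20, expected clicks 6 + 16 + 16 = 38.
Best is slot 8, slot 5, and slot 7 with total expected clicks 38.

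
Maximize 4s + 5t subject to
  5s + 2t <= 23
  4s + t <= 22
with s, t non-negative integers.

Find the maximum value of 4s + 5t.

(s,t)=(0,11): 5·0+2·11=22≤23, 4·0+1·11=11≤22, objective 55.
(s,t)=(0,10): 5·0+2·10=20≤23, 4·0+1·10=10≤22, objective 50.
Maximum is 55 at (s,t)=(0,11).

55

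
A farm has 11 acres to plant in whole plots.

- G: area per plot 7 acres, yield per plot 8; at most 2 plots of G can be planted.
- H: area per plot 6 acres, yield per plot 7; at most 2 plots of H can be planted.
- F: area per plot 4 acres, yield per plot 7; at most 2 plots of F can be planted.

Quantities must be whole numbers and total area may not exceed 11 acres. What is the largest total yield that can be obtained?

This is a bounded integer knapsack.
1×G and 1×F: area 11 ≤ 11, yield 1·8 + 1·7 = 15.
2×F: area 8 ≤ 11, yield 2·7 = 14.
Best is 15.

15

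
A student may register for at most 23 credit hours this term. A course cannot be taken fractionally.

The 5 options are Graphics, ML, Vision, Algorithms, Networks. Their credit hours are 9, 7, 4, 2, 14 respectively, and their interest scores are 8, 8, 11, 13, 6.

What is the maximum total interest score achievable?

This is a 0-1 knapsack instance.
ML + Vision + Algorithms: credit hours 7 + 4 + 2 = 13 ≤ 23, interest score 8 + 11 + 13 = 32.
Graphics + ML + Vision + Algorithms: credit hours 9 + 7 + 4 + 2 = 22 ≤ 23, interest score 8 + 8 + 11 + 13 = 40.
Graphics + Vision + Algorithms: credit hours 9 + 4 + 2 = 15 ≤ 23, interest score 8 + 11 + 13 = 32.
Best is Graphics, ML, Vision, and Algorithms with total interest score 40.

40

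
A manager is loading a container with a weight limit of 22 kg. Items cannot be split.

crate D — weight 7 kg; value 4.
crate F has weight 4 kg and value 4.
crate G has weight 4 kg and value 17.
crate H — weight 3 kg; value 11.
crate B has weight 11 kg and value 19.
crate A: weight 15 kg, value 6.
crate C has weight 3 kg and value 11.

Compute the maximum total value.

Allowing fractional choices, the relaxed optimum would be about 59.0, but items are indivisible.
crate F + crate G + crate H + crate B: weight 4 + 4 + 3 + 11 = 22 ≤ 22, value 4 + 17 + 11 + 19 = 51.
crate G + crate H + crate B + crate C: weight 4 + 3 + 11 + 3 = 21 ≤ 22, value 17 + 11 + 19 + 11 = 58.
crate F + crate G + crate B + crate C: weight 4 + 4 + 11 + 3 = 22 ≤ 22, value 4 + 17 + 19 + 11 = 51.
Best is crate G, crate H, crate B, and crate C with total value 58.

58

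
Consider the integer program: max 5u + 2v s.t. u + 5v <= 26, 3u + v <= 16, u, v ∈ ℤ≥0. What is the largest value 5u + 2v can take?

28

Relaxing integrality, the LP optimum is 28.14 at (u,v) = (3.86, 4.43), which is not an integer point.
(u,v)=(4,4): 1·4+5·4=24≤26, 3·4+1·4=16≤16, objective 28.
(u,v)=(4,3): 1·4+5·3=19≤26, 3·4+1·3=15≤16, objective 26.
(u,v)=(3,4): 1·3+5·4=23≤26, 3·3+1·4=13≤16, objective 23.
(u,v)=(3,3): 1·3+5·3=18≤26, 3·3+1·3=12≤16, objective 21.
No feasible integer point exceeds 28.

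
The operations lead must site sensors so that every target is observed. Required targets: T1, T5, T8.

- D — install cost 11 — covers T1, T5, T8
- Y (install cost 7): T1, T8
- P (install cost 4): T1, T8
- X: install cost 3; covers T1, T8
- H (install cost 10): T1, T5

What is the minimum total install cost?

11

The greedy cost-per-new-target heuristic would pick X and H for 13, but a cheaper cover exists.
D alone covers T1, T5, T8 — every target.
Total install cost: 11.
No cover costs less than 11.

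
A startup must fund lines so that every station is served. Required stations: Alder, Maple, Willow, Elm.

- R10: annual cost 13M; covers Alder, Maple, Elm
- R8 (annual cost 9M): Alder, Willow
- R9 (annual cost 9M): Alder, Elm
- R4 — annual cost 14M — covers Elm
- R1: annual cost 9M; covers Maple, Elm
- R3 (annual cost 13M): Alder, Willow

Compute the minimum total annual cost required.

The greedy cost-per-new-station heuristic would pick R10 and R8 for 22, but a cheaper cover exists.
Choose R8 and R1: together they cover Alder, Maple, Willow, Elm — every station.
Total annual cost: 9 + 9 = 18.
No cover costs less than 18.

18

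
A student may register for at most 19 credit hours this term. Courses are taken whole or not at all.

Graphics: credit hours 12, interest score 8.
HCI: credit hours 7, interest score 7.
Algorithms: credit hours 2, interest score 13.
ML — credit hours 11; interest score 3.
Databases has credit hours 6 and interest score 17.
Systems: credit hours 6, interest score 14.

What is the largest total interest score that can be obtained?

This is an integer program with binary decision variables.
Allowing fractional choices, the relaxed optimum would be about 49.0, but courses are indivisible.
HCI + Algorithms + Databases: credit hours 7 + 2 + 6 = 15 ≤ 19, interest score 7 + 13 + 17 = 37.
Algorithms + Databases + Systems: credit hours 2 + 6 + 6 = 14 ≤ 19, interest score 13 + 17 + 14 = 44.
HCI + Databases + Systems: credit hours 7 + 6 + 6 = 19 ≤ 19, interest score 7 + 17 + 14 = 38.
Best is Algorithms, Databases, and Systems with total interest score 44.

44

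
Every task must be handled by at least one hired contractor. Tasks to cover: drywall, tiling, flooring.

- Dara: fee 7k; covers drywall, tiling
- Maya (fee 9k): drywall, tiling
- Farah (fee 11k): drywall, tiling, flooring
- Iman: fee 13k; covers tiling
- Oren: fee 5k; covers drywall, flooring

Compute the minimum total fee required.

11

The greedy cost-per-new-task heuristic would pick Oren and Dara for 12, but a cheaper cover exists.
Farah alone covers drywall, tiling, flooring — every task.
Total fee: 11.
No cover costs less than 11.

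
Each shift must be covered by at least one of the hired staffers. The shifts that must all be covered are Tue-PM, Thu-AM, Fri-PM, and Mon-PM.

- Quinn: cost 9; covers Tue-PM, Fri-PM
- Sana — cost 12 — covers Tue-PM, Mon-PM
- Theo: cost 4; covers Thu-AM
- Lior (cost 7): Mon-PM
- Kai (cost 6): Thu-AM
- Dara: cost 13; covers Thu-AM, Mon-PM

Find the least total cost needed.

20

Choose Quinn, Theo, and Lior: together they cover Tue-PM, Thu-AM, Fri-PM, Mon-PM — every shift.
Total cost: 9 + 4 + 7 = 20.
No cover costs less than 20.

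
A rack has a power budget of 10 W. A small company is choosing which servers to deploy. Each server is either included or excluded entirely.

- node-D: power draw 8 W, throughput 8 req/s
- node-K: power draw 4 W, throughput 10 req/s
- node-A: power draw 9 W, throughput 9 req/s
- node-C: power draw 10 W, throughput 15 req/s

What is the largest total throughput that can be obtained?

15

Take node-C: power draw 10 ≤ 10, throughput 15.
No other feasible combination does better.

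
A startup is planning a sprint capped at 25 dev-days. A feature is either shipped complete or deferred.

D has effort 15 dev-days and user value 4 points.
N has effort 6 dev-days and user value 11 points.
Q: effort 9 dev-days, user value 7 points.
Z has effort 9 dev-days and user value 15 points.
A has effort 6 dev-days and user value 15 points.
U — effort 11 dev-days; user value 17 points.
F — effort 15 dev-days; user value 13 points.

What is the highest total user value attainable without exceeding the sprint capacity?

This is an integer program with binary decision variables.
Allowing fractional choices, the relaxed optimum would be about 47.2, but features are indivisible.
N + A + U: effort 6 + 6 + 11 = 23 ≤ 25, user value 11 + 15 + 17 = 43.
N + Z + A: effort 6 + 9 + 6 = 21 ≤ 25, user value 11 + 15 + 15 = 41.
Q + Z + A: effort 9 + 9 + 6 = 24 ≤ 25, user value 7 + 15 + 15 = 37.
Best is N, A, and U with total user value 43.

43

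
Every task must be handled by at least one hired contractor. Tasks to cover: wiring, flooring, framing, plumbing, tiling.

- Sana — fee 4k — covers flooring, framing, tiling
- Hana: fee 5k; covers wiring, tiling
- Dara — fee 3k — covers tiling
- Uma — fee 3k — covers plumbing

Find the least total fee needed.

12

Choose Sana, Hana, and Uma: together they cover wiring, flooring, framing, plumbing, tiling — every task.
Total fee: 4 + 5 + 3 = 12.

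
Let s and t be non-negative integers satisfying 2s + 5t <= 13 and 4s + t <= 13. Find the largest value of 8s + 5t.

(s,t)=(3,1) is feasible, giving 29.
(s,t)=(3,0) is feasible, giving 24.
The best lattice point is (3,1), giving 29.

29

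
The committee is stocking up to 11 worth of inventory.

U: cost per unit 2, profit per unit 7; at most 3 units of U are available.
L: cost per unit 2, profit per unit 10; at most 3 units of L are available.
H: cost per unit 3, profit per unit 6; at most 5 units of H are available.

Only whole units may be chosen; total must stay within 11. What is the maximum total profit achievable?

44

L has the best ratio (10/2); taking only L gives at most 3×10 = 30 (stopped by the supply cap of 3).
Mixing does better — 2×U and 3×L: cost 10 ≤ 11, profit 2·7 + 3·10 = 44.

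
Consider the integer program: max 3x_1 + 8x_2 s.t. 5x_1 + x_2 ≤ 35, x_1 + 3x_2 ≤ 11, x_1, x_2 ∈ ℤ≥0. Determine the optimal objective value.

31

(x_1,x_2)=(5,2): 5·5+1·2=27≤35, 1·5+3·2=11≤11, objective 31.
(x_1,x_2)=(4,2): 5·4+1·2=22≤35, 1·4+3·2=10≤11, objective 28.
(x_1,x_2)=(6,1): 5·6+1·1=31≤35, 1·6+3·1=9≤11, objective 26.
Maximum is 31 at (x_1,x_2)=(5,2).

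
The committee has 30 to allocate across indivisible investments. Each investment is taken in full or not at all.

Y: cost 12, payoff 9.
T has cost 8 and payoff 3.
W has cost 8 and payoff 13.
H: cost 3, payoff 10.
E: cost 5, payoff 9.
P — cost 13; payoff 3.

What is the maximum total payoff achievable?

41

Allowing fractional choices, the relaxed optimum would be about 41.8, but investments are indivisible.
Y + W + H + E: cost 12 + 8 + 3 + 5 = 28 ≤ 30, payoff 9 + 13 + 10 + 9 = 41.
T + W + H + E: cost 8 + 8 + 3 + 5 = 24 ≤ 30, payoff 3 + 13 + 10 + 9 = 35.
W + H + E + P: cost 8 + 3 + 5 + 13 = 29 ≤ 30, payoff 13 + 10 + 9 + 3 = 35.
Best is Y, W, H, and E with total payoff 41.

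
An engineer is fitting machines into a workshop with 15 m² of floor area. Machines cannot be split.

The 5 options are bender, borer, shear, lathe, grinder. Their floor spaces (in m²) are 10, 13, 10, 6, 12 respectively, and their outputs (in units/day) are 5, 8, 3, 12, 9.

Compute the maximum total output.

This is an integer program with binary decision variables.
lathe: floor space 6 ≤ 15, output 12.
borer: floor space 13 ≤ 15, output 8.
grinder: floor space 12 ≤ 15, output 9.
Best is lathe with total output 12.

12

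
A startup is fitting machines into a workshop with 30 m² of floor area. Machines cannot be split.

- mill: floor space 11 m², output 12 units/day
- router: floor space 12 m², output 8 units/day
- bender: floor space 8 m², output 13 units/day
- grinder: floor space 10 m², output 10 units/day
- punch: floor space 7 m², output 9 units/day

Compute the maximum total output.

35

Allowing fractional choices, the relaxed optimum would be about 38.0, but machines are indivisible.
mill + bender + grinder: floor space 11 + 8 + 10 = 29 ≤ 30, output 12 + 13 + 10 = 35.
mill + bender + punch: floor space 11 + 8 + 7 = 26 ≤ 30, output 12 + 13 + 9 = 34.
bender + grinder + punch: floor space 8 + 10 + 7 = 25 ≤ 30, output 13 + 10 + 9 = 32.
Best is mill, bender, and grinder with total output 35.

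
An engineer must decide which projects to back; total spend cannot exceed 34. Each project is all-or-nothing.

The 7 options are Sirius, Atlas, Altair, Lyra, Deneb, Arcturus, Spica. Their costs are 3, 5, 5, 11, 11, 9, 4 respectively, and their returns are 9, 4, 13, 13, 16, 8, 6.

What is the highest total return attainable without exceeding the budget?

57

This is an integer program with binary decision variables.
Take Sirius, Altair, Lyra, Deneb, and Spica: cost 3 + 5 + 11 + 11 + 4 = 34 ≤ 34, return 9 + 13 + 13 + 16 + 6 = 57.
No other feasible combination does better.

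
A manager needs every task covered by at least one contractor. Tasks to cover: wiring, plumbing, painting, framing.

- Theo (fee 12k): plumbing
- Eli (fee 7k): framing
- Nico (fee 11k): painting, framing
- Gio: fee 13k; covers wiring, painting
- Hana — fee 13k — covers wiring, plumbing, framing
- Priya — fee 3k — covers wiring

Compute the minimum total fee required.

This is a weighted set-cover instance.
The greedy cost-per-new-task heuristic would pick Priya, Nico, and Theo for 26, but a cheaper cover exists.
Choose Nico and Hana: together they cover wiring, plumbing, painting, framing — every task.
Total fee: 11 + 13 = 24.
No cover costs less than 24.

24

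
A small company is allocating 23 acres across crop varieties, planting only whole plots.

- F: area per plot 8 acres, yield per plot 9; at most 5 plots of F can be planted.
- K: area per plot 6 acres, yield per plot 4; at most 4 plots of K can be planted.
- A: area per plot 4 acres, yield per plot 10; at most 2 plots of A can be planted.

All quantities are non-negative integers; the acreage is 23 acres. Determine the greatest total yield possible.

This is a bounded integer knapsack.
Take 1×F, 1×K, and 2×A: area 22 ≤ 23, yield 1·9 + 1·4 + 2·10 = 33.
A has the best ratio (10/4) and is taken to its limit of 2; remaining capacity is filled optimally with the others.

33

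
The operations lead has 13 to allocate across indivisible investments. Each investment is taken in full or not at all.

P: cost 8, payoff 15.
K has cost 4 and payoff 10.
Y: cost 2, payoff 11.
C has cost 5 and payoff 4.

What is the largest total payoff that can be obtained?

26

K + Y + C: cost 4 + 2 + 5 = 11 ≤ 13, payoff 10 + 11 + 4 = 25.
P + Y: cost 8 + 2 = 10 ≤ 13, payoff 15 + 11 = 26.
Best is P and Y with total payoff 26.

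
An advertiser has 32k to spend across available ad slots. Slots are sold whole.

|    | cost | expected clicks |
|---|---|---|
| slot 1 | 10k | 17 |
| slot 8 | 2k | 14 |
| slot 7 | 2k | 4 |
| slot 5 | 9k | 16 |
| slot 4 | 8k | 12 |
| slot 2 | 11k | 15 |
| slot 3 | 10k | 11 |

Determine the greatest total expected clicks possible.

slot 8 + slot 7 + slot 5 + slot 4 + slot 2: cost 2 + 2 + 9 + 8 + 11 = 32 ≤ 32, expected clicks 14 + 4 + 16 + 12 + 15 = 61.
slot 1 + slot 8 + slot 7 + slot 5 + slot 4: cost 10 + 2 + 2 + 9 + 8 = 31 ≤ 32, expected clicks 17 + 14 + 4 + 16 + 12 = 63.
slot 1 + slot 8 + slot 5 + slot 2: cost 10 + 2 + 9 + 11 = 32 ≤ 32, expected clicks 17 + 14 + 16 + 15 = 62.
Best is slot 1, slot 8, slot 7, slot 5, and slot 4 with total expected clicks 63.

63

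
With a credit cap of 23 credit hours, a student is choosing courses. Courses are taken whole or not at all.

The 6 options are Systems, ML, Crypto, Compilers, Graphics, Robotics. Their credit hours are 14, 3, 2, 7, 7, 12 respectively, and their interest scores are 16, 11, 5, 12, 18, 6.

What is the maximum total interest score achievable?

This is an integer program with binary decision variables.
ML + Crypto + Compilers + Graphics: credit hours 3 + 2 + 7 + 7 = 19 ≤ 23, interest score 11 + 5 + 12 + 18 = 46.
ML + Compilers + Graphics: credit hours 3 + 7 + 7 = 17 ≤ 23, interest score 11 + 12 + 18 = 41.
Systems + Crypto + Graphics: credit hours 14 + 2 + 7 = 23 ≤ 23, interest score 16 + 5 + 18 = 39.
Best is ML, Crypto, Compilers, and Graphics with total interest score 46.

46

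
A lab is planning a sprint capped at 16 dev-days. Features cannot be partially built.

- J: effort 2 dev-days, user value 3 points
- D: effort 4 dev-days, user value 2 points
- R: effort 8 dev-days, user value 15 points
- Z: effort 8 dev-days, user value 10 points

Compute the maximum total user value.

Allowing fractional choices, the relaxed optimum would be about 25.5, but features are indivisible.
J + R: effort 2 + 8 = 10 ≤ 16, user value 3 + 15 = 18.
R + Z: effort 8 + 8 = 16 ≤ 16, user value 15 + 10 = 25.
J + D + R: effort 2 + 4 + 8 = 14 ≤ 16, user value 3 + 2 + 15 = 20.
Best is R and Z with total user value 25.

25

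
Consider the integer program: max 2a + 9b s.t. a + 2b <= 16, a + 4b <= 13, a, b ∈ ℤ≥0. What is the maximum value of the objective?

29

The continuous relaxation peaks at (0, 3.25) with value 29.25; rounding to a feasible lattice point costs some objective.
(a,b)=(1,3): 1·1+2·3=7≤16, 1·1+4·3=13≤13, objective 29.
(a,b)=(0,3): 1·0+2·3=6≤16, 1·0+4·3=12≤13, objective 27.
(a,b)=(2,2): 1·2+2·2=6≤16, 1·2+4·2=10≤13, objective 22.
Maximum is 29 at (a,b)=(1,3).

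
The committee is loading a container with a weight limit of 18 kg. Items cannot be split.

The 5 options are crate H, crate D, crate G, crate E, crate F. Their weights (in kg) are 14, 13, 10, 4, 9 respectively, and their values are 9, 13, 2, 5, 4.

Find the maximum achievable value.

18

crate D: weight 13 ≤ 18, value 13.
crate H + crate E: weight 14 + 4 = 18 ≤ 18, value 9 + 5 = 14.
crate D + crate E: weight 13 + 4 = 17 ≤ 18, value 13 + 5 = 18.
Best is crate D and crate E with total value 18.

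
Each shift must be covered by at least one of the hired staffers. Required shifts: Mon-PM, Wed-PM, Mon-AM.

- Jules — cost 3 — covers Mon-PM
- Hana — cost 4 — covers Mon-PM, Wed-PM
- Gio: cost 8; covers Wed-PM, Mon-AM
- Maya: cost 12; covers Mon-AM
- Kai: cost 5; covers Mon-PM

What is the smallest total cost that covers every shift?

The greedy cost-per-new-shift heuristic would pick Hana and Gio for 12, but a cheaper cover exists.
Choose Jules and Gio: together they cover Mon-PM, Wed-PM, Mon-AM — every shift.
Total cost: 3 + 8 = 11.
No cover costs less than 11.

11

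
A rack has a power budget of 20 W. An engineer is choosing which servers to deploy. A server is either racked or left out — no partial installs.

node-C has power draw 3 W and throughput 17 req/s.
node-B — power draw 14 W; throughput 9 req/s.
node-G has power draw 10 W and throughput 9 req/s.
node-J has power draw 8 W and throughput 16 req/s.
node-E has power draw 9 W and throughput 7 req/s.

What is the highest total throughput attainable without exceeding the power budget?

Take node-C, node-J, and node-E: power draw 3 + 8 + 9 = 20 ≤ 20, throughput 17 + 16 + 7 = 40.
No other feasible combination does better.

40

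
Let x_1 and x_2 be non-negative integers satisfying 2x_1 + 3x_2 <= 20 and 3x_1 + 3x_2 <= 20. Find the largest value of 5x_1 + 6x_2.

36

Relaxing integrality, the LP optimum is 40.00 at (x_1,x_2) = (0, 6.67), which is not an integer point.
(x_1,x_2)=(0,6): 2·0+3·6=18≤20, 3·0+3·6=18≤20, objective 36.
(x_1,x_2)=(1,5): 2·1+3·5=17≤20, 3·1+3·5=18≤20, objective 35.
(x_1,x_2)=(0,5): 2·0+3·5=15≤20, 3·0+3·5=15≤20, objective 30.
Maximum is 36 at (x_1,x_2)=(0,6).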